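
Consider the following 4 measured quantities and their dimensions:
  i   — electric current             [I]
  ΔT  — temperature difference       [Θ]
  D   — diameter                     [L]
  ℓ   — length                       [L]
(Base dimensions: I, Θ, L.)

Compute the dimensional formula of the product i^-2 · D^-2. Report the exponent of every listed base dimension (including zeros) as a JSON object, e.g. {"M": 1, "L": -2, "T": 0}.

Exponent matrix [I,Θ,L] × [i,ΔT,D,ℓ]:
  I: [ 1  0  0  0]
  Θ: [ 0  1  0  0]
  L: [ 0  0  1  1]
  [I]: (-2)·1+(-2)·0 = -2
  [Θ]: (-2)·0+(-2)·0 = 0
  [L]: (-2)·0+(-2)·1 = -2
⇒ I^-2 L^-2

{"I": -2, "Θ": 0, "L": -2}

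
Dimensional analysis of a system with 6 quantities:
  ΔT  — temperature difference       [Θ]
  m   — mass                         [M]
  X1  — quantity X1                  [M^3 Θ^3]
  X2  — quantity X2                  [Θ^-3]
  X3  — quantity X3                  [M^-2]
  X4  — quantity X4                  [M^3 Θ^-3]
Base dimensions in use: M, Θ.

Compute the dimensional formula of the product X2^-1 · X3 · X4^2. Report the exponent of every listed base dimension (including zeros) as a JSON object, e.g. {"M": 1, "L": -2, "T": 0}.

Write exponents as rows M,Θ / cols ΔT,m,X1,X2,X3,X4:
  M: [ 0  1  3  0 -2  3]
  Θ: [ 1  0  3 -3  0 -3]
  [M]: (-1)·0+(1)·-2+(2)·3 = 4
  [Θ]: (-1)·-3+(1)·0+(2)·-3 = -3
⇒ M^4 Θ^-3

{"M": 4, "Θ": -3}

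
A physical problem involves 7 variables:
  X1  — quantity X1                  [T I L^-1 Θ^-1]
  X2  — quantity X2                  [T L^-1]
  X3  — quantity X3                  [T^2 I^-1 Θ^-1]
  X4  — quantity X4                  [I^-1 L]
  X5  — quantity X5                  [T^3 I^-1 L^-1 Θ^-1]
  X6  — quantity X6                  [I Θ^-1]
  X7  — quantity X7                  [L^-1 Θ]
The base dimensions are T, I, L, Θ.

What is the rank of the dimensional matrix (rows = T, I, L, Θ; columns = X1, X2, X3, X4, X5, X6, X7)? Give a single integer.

3

Exponent matrix [T,I,L,Θ] × [X1,X2,X3,X4,X5,X6,X7]:
  T: [ 1  1  2  0  3  0  0]
  I: [ 1  0 -1 -1 -1  1  0]
  L: [-1 -1  0  1 -1  0 -1]
  Θ: [-1  0 -1  0 -1 -1  1]
RREF → pivots at {X1,X2,X3} ⇒ r = 3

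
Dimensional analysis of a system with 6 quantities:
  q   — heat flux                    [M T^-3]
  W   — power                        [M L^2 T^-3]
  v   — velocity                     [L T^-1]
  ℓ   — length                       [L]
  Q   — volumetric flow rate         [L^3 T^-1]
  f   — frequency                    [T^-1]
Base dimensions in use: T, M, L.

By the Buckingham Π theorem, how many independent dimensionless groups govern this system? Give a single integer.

3

Write exponents as rows T,M,L / cols q,W,v,ℓ,Q,f:
  T: [-3 -3 -1  0 -1 -1]
  M: [ 1  1  0  0  0  0]
  L: [ 0  2  1  1  3  0]
Row reduction gives pivot columns q,W,v; rank = 3
6 vars − rank 3 = 3 Π groups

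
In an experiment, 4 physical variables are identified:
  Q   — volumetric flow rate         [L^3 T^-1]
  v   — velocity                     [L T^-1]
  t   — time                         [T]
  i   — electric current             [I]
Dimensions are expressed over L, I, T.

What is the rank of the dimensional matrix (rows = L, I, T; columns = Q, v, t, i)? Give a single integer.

3

Write exponents as rows L,I,T / cols Q,v,t,i:
  L: [ 3  1  0  0]
  I: [ 0  0  0  1]
  T: [-1 -1  1  0]
Echelon form has 3 nonzero rows (pivots: Q,v,i)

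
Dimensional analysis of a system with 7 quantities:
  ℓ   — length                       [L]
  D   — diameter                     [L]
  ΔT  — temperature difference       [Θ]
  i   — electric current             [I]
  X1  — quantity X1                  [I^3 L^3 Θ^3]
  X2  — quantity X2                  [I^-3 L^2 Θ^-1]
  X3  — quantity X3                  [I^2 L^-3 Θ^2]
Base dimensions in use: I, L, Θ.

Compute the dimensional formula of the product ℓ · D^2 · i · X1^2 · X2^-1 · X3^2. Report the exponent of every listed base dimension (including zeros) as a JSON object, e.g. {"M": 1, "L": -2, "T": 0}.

{"I": 14, "L": 1, "Θ": 11}

Dimensional matrix (I×L×Θ by ℓ×D×ΔT×i×X1×X2×X3):
  I: [ 0  0  0  1  3 -3  2]
  L: [ 1  1  0  0  3  2 -3]
  Θ: [ 0  0  1  0  3 -1  2]
  [I]: (1)·0+(2)·0+(1)·1+(2)·3+(-1)·-3+(2)·2 = 14
  [L]: (1)·1+(2)·1+(1)·0+(2)·3+(-1)·2+(2)·-3 = 1
  [Θ]: (1)·0+(2)·0+(1)·0+(2)·3+(-1)·-1+(2)·2 = 11
⇒ I^14 L Θ^11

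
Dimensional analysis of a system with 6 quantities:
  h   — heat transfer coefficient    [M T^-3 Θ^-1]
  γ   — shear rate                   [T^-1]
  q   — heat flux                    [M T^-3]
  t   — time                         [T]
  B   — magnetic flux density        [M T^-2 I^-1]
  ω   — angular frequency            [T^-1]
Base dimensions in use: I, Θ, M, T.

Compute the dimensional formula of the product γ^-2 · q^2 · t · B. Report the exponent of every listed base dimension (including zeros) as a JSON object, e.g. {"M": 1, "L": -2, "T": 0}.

{"I": -1, "Θ": 0, "M": 3, "T": -5}

Write exponents as rows I,Θ,M,T / cols h,γ,q,t,B,ω:
  I: [ 0  0  0  0 -1  0]
  Θ: [-1  0  0  0  0  0]
  M: [ 1  0  1  0  1  0]
  T: [-3 -1 -3  1 -2 -1]
  [I]: (-2)·0+(2)·0+(1)·0+(1)·-1 = -1
  [Θ]: (-2)·0+(2)·0+(1)·0+(1)·0 = 0
  [M]: (-2)·0+(2)·1+(1)·0+(1)·1 = 3
  [T]: (-2)·-1+(2)·-3+(1)·1+(1)·-2 = -5
⇒ I^-1 M^3 T^-5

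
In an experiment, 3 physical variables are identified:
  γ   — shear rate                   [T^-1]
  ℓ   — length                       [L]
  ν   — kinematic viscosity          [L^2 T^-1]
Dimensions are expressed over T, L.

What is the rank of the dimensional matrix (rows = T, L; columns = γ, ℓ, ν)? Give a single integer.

2

Write exponents as rows T,L / cols γ,ℓ,ν:
  T: [-1  0 -1]
  L: [ 0  1  2]
Echelon form has 2 nonzero rows (pivots: γ,ℓ)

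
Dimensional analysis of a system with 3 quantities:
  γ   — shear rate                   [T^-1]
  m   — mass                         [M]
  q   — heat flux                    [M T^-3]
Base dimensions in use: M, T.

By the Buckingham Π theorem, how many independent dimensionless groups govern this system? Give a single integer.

1

Exponent matrix [M,T] × [γ,m,q]:
  M: [ 0  1  1]
  T: [-1  0 -3]
RREF → pivots at {γ,m} ⇒ r = 2
Π count = n − r = 3 − 2 = 1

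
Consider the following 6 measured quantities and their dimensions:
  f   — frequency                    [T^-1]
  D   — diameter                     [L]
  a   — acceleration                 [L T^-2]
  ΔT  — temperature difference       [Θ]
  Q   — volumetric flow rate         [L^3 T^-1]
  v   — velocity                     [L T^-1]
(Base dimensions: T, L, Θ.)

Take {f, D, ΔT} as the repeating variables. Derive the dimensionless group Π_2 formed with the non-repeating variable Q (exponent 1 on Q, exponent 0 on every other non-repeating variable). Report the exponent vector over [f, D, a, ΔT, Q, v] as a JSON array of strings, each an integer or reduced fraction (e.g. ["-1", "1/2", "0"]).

Write exponents as rows T,L,Θ / cols f,D,a,ΔT,Q,v:
  T: [-1  0 -2  0 -1 -1]
  L: [ 0  1  1  0  3  1]
  Θ: [ 0  0  0  1  0  0]
Echelon form has 3 nonzero rows (pivots: f,D,ΔT)
Pivot set = {f,D,ΔT}, free = {a,Q,v}
RREF:
  r0: [   1    0    2    0    1    1]
  r1: [   0    1    1    0    3    1]
  r2: [   0    0    0    1    0    0]
Fix exponent of Q at 1, a at 0, v at 0; solve each RREF row for its pivot's exponent:
  r0: exp(f) + (1)·1 = 0 ⇒ exp(f) = -1
  r1: exp(D) + (3)·1 = 0 ⇒ exp(D) = -3
  r2: exp(ΔT) + (0)·1 = 0 ⇒ exp(ΔT) = 0
Π_2 = f^-1 · D^-3 · Q

["-1", "-3", "0", "0", "1", "0"]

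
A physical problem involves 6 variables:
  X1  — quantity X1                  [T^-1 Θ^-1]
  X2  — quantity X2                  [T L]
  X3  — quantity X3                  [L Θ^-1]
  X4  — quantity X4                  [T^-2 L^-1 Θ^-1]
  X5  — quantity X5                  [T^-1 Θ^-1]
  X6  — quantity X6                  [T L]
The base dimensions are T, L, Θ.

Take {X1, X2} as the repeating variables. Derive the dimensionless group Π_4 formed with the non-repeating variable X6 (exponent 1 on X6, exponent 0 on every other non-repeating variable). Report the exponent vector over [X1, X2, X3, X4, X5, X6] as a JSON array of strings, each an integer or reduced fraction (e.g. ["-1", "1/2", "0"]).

Dimensional matrix (T×L×Θ by X1×X2×X3×X4×X5×X6):
  T: [-1  1  0 -2 -1  1]
  L: [ 0  1  1 -1  0  1]
  Θ: [-1  0 -1 -1 -1  0]
Echelon form has 2 nonzero rows (pivots: X1,X2)
Pivot set = {X1,X2}, free = {X3,X4,X5,X6}
RREF:
  r0: [   1    0    1    1    1    0]
  r1: [   0    1    1   -1    0    1]
  r2: [   0    0    0    0    0    0]
Fix exponent of X6 at 1, X3 at 0, X4 at 0, X5 at 0; solve each RREF row for its pivot's exponent:
  r0: exp(X1) + (0)·1 = 0 ⇒ exp(X1) = 0
  r1: exp(X2) + (1)·1 = 0 ⇒ exp(X2) = -1
Π_4 = X2^-1 · X6

["0", "-1", "0", "0", "0", "1"]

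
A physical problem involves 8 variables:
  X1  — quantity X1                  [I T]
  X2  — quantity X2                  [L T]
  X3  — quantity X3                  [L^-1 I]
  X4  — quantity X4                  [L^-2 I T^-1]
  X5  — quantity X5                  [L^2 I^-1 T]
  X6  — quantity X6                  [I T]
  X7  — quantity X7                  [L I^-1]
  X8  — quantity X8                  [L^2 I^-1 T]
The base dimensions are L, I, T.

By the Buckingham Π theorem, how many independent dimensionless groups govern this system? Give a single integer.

Write exponents as rows L,I,T / cols X1,X2,X3,X4,X5,X6,X7,X8:
  L: [ 0  1 -1 -2  2  0  1  2]
  I: [ 1  0  1  1 -1  1 -1 -1]
  T: [ 1  1  0 -1  1  1  0  1]
Echelon form has 2 nonzero rows (pivots: X1,X2)
n=8, r=2 ⇒ 6 dimensionless groups

6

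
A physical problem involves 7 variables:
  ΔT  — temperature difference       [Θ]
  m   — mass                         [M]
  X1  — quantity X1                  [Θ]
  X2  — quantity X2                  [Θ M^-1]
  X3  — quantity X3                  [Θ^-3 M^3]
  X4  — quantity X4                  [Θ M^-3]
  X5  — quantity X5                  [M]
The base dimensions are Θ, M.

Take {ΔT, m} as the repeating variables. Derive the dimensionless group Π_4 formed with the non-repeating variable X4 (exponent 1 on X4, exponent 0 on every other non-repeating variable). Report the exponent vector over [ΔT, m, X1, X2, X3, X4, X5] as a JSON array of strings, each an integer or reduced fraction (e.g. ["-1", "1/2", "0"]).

["-1", "3", "0", "0", "0", "1", "0"]

Exponent matrix [Θ,M] × [ΔT,m,X1,X2,X3,X4,X5]:
  Θ: [ 1  0  1  1 -3  1  0]
  M: [ 0  1  0 -1  3 -3  1]
Echelon form has 2 nonzero rows (pivots: ΔT,m)
Repeat: ΔT,m; free: X1,X2,X3,X4,X5
RREF:
  r0: [   1    0    1    1   -3    1    0]
  r1: [   0    1    0   -1    3   -3    1]
Fix exponent of X4 at 1, X1 at 0, X2 at 0, X3 at 0, X5 at 0; solve each RREF row for its pivot's exponent:
  r0: exp(ΔT) + (1)·1 = 0 ⇒ exp(ΔT) = -1
  r1: exp(m) + (-3)·1 = 0 ⇒ exp(m) = 3
Π_4 = ΔT^-1 · m^3 · X4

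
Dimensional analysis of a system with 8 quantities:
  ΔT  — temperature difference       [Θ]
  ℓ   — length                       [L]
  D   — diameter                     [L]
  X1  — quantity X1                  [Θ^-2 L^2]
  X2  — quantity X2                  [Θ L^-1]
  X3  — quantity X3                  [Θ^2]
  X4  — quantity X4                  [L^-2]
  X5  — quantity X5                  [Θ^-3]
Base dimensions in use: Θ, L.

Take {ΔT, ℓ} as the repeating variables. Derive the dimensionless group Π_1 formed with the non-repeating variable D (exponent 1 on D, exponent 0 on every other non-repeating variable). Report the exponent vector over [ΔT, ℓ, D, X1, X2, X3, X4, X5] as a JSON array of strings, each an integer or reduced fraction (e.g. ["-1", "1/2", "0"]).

["0", "-1", "1", "0", "0", "0", "0", "0"]

Write exponents as rows Θ,L / cols ΔT,ℓ,D,X1,X2,X3,X4,X5:
  Θ: [ 1  0  0 -2  1  2  0 -3]
  L: [ 0  1  1  2 -1  0 -2  0]
Row reduction gives pivot columns ΔT,ℓ; rank = 2
Repeat: ΔT,ℓ; free: D,X1,X2,X3,X4,X5
RREF:
  r0: [   1    0    0   -2    1    2    0   -3]
  r1: [   0    1    1    2   -1    0   -2    0]
Fix exponent of D at 1, X1 at 0, X2 at 0, X3 at 0, X4 at 0, X5 at 0; solve each RREF row for its pivot's exponent:
  r0: exp(ΔT) + (0)·1 = 0 ⇒ exp(ΔT) = 0
  r1: exp(ℓ) + (1)·1 = 0 ⇒ exp(ℓ) = -1
Π_1 = ℓ^-1 · D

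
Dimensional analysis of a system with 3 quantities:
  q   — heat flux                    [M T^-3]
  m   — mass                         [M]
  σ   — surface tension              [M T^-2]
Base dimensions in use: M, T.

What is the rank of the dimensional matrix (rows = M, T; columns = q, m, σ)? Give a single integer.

2

Exponent matrix [M,T] × [q,m,σ]:
  M: [ 1  1  1]
  T: [-3  0 -2]
Row reduction gives pivot columns q,m; rank = 2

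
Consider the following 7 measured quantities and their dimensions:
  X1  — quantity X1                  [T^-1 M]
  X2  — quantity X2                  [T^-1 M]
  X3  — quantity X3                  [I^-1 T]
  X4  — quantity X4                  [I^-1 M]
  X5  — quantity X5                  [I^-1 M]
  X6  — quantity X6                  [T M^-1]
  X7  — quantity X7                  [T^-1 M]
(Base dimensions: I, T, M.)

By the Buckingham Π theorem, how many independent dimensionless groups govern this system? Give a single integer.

Exponent matrix [I,T,M] × [X1,X2,X3,X4,X5,X6,X7]:
  I: [ 0  0 -1 -1 -1  0  0]
  T: [-1 -1  1  0  0  1 -1]
  M: [ 1  1  0  1  1 -1  1]
RREF → pivots at {X1,X3} ⇒ r = 2
7 vars − rank 2 = 5 Π groups

5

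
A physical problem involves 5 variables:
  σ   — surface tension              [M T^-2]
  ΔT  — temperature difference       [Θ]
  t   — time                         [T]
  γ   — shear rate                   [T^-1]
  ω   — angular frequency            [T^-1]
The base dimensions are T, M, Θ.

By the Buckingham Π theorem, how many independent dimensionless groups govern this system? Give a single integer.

Write exponents as rows T,M,Θ / cols σ,ΔT,t,γ,ω:
  T: [-2  0  1 -1 -1]
  M: [ 1  0  0  0  0]
  Θ: [ 0  1  0  0  0]
RREF → pivots at {σ,ΔT,t} ⇒ r = 3
Π count = n − r = 5 − 3 = 2

2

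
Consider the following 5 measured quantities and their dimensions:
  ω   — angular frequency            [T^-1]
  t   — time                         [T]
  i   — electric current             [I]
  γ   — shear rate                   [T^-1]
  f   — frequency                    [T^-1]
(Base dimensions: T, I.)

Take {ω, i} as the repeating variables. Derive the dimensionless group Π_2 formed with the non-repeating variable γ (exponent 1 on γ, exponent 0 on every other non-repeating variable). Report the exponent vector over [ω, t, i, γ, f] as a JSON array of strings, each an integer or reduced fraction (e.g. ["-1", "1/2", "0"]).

["-1", "0", "0", "1", "0"]

Write exponents as rows T,I / cols ω,t,i,γ,f:
  T: [-1  1  0 -1 -1]
  I: [ 0  0  1  0  0]
RREF → pivots at {ω,i} ⇒ r = 2
Pivot set = {ω,i}, free = {t,γ,f}
RREF:
  r0: [   1   -1    0    1    1]
  r1: [   0    0    1    0    0]
Fix exponent of γ at 1, t at 0, f at 0; solve each RREF row for its pivot's exponent:
  r0: exp(ω) + (1)·1 = 0 ⇒ exp(ω) = -1
  r1: exp(i) + (0)·1 = 0 ⇒ exp(i) = 0
Π_2 = ω^-1 · γ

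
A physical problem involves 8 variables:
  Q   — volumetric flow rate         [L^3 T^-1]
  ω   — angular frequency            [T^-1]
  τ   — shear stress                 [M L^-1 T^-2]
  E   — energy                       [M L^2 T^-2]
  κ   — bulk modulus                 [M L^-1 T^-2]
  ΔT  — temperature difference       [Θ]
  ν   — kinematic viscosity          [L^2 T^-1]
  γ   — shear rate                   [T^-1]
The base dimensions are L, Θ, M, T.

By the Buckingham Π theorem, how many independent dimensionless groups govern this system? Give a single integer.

Write exponents as rows L,Θ,M,T / cols Q,ω,τ,E,κ,ΔT,ν,γ:
  L: [ 3  0 -1  2 -1  0  2  0]
  Θ: [ 0  0  0  0  0  1  0  0]
  M: [ 0  0  1  1  1  0  0  0]
  T: [-1 -1 -2 -2 -2  0 -1 -1]
RREF → pivots at {Q,ω,τ,ΔT} ⇒ r = 4
Π count = n − r = 8 − 4 = 4

4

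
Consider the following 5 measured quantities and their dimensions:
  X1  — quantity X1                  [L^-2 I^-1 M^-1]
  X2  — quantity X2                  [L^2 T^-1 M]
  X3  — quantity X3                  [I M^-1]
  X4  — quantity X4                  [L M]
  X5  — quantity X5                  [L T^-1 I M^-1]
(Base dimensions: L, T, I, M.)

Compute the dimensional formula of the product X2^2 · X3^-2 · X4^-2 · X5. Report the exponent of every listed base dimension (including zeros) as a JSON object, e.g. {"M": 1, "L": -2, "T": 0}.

{"L": 3, "T": -3, "I": -1, "M": 1}

Exponent matrix [L,T,I,M] × [X1,X2,X3,X4,X5]:
  L: [-2  2  0  1  1]
  T: [ 0 -1  0  0 -1]
  I: [-1  0  1  0  1]
  M: [-1  1 -1  1 -1]
  [L]: (2)·2+(-2)·0+(-2)·1+(1)·1 = 3
  [T]: (2)·-1+(-2)·0+(-2)·0+(1)·-1 = -3
  [I]: (2)·0+(-2)·1+(-2)·0+(1)·1 = -1
  [M]: (2)·1+(-2)·-1+(-2)·1+(1)·-1 = 1
⇒ L^3 T^-3 I^-1 M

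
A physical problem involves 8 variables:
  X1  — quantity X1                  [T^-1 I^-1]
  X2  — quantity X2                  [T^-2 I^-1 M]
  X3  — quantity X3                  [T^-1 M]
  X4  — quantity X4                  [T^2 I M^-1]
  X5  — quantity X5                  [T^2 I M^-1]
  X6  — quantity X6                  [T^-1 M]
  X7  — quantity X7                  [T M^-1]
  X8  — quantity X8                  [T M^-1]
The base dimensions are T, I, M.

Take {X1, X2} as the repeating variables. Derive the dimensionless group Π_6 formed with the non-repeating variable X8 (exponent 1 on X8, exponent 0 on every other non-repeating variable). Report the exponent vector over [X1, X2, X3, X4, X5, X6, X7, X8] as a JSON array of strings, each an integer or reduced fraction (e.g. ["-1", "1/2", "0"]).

Exponent matrix [T,I,M] × [X1,X2,X3,X4,X5,X6,X7,X8]:
  T: [-1 -2 -1  2  2 -1  1  1]
  I: [-1 -1  0  1  1  0  0  0]
  M: [ 0  1  1 -1 -1  1 -1 -1]
RREF → pivots at {X1,X2} ⇒ r = 2
Pivot set = {X1,X2}, free = {X3,X4,X5,X6,X7,X8}
RREF:
  r0: [   1    0   -1    0    0   -1    1    1]
  r1: [   0    1    1   -1   -1    1   -1   -1]
  r2: [   0    0    0    0    0    0    0    0]
Fix exponent of X8 at 1, X3 at 0, X4 at 0, X5 at 0, X6 at 0, X7 at 0; solve each RREF row for its pivot's exponent:
  r0: exp(X1) + (1)·1 = 0 ⇒ exp(X1) = -1
  r1: exp(X2) + (-1)·1 = 0 ⇒ exp(X2) = 1
Π_6 = X1^-1 · X2 · X8

["-1", "1", "0", "0", "0", "0", "0", "1"]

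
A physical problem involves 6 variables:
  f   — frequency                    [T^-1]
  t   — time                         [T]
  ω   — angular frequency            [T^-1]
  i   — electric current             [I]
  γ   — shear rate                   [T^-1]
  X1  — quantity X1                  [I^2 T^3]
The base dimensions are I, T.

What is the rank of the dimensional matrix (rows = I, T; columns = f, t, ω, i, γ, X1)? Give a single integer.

Exponent matrix [I,T] × [f,t,ω,i,γ,X1]:
  I: [ 0  0  0  1  0  2]
  T: [-1  1 -1  0 -1  3]
Echelon form has 2 nonzero rows (pivots: f,i)

2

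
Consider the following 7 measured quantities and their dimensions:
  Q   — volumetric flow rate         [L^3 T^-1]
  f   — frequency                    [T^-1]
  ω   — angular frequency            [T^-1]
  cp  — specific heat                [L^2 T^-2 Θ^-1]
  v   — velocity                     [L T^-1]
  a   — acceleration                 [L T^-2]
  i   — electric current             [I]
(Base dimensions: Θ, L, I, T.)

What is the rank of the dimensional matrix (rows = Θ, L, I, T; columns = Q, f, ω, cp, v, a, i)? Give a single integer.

4

Dimensional matrix (Θ×L×I×T by Q×f×ω×cp×v×a×i):
  Θ: [ 0  0  0 -1  0  0  0]
  L: [ 3  0  0  2  1  1  0]
  I: [ 0  0  0  0  0  0  1]
  T: [-1 -1 -1 -2 -1 -2  0]
RREF → pivots at {Q,f,cp,i} ⇒ r = 4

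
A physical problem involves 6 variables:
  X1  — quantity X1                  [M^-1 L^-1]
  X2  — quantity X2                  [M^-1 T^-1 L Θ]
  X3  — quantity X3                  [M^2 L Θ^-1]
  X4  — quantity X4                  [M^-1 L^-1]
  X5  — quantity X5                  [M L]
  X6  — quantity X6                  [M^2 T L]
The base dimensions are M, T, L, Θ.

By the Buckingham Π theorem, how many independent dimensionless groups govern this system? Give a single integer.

Exponent matrix [M,T,L,Θ] × [X1,X2,X3,X4,X5,X6]:
  M: [-1 -1  2 -1  1  2]
  T: [ 0 -1  0  0  0  1]
  L: [-1  1  1 -1  1  1]
  Θ: [ 0  1 -1  0  0  0]
Row reduction gives pivot columns X1,X2,X3; rank = 3
6 vars − rank 3 = 3 Π groups

3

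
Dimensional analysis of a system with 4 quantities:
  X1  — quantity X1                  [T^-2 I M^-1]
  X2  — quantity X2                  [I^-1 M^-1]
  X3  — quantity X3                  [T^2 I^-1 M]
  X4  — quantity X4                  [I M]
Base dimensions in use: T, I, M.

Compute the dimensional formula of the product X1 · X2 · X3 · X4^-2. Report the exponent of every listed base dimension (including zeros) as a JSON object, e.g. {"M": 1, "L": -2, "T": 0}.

{"T": 0, "I": -3, "M": -3}

Exponent matrix [T,I,M] × [X1,X2,X3,X4]:
  T: [-2  0  2  0]
  I: [ 1 -1 -1  1]
  M: [-1 -1  1  1]
  [T]: (1)·-2+(1)·0+(1)·2+(-2)·0 = 0
  [I]: (1)·1+(1)·-1+(1)·-1+(-2)·1 = -3
  [M]: (1)·-1+(1)·-1+(1)·1+(-2)·1 = -3
⇒ I^-3 M^-3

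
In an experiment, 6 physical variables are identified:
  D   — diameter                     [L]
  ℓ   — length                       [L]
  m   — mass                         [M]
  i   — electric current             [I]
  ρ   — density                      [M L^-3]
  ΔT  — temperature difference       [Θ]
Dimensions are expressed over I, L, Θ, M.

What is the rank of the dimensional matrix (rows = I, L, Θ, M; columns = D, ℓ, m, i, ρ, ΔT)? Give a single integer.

4

Exponent matrix [I,L,Θ,M] × [D,ℓ,m,i,ρ,ΔT]:
  I: [ 0  0  0  1  0  0]
  L: [ 1  1  0  0 -3  0]
  Θ: [ 0  0  0  0  0  1]
  M: [ 0  0  1  0  1  0]
RREF → pivots at {D,m,i,ΔT} ⇒ r = 4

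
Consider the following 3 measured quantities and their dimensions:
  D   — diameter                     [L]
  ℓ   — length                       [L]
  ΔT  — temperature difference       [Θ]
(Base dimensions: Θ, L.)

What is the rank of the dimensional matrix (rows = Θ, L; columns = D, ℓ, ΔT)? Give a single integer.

Dimensional matrix (Θ×L by D×ℓ×ΔT):
  Θ: [ 0  0  1]
  L: [ 1  1  0]
Row reduction gives pivot columns D,ΔT; rank = 2

2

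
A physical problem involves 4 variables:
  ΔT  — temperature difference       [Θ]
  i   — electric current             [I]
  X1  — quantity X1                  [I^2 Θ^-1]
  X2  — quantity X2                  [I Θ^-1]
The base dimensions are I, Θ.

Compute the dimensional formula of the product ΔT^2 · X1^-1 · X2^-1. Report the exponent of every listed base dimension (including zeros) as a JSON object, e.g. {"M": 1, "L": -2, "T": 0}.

{"I": -3, "Θ": 4}

Exponent matrix [I,Θ] × [ΔT,i,X1,X2]:
  I: [ 0  1  2  1]
  Θ: [ 1  0 -1 -1]
  [I]: (2)·0+(-1)·2+(-1)·1 = -3
  [Θ]: (2)·1+(-1)·-1+(-1)·-1 = 4
⇒ I^-3 Θ^4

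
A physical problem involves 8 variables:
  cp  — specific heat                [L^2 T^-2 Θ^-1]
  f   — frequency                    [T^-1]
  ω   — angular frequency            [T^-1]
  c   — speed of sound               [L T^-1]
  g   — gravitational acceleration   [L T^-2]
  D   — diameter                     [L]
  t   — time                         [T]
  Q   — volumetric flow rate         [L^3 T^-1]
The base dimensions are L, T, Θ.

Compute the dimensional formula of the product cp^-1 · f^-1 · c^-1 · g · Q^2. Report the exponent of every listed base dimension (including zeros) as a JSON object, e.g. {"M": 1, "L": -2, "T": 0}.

{"L": 4, "T": 0, "Θ": 1}

Exponent matrix [L,T,Θ] × [cp,f,ω,c,g,D,t,Q]:
  L: [ 2  0  0  1  1  1  0  3]
  T: [-2 -1 -1 -1 -2  0  1 -1]
  Θ: [-1  0  0  0  0  0  0  0]
  [L]: (-1)·2+(-1)·0+(-1)·1+(1)·1+(2)·3 = 4
  [T]: (-1)·-2+(-1)·-1+(-1)·-1+(1)·-2+(2)·-1 = 0
  [Θ]: (-1)·-1+(-1)·0+(-1)·0+(1)·0+(2)·0 = 1
⇒ L^4 Θ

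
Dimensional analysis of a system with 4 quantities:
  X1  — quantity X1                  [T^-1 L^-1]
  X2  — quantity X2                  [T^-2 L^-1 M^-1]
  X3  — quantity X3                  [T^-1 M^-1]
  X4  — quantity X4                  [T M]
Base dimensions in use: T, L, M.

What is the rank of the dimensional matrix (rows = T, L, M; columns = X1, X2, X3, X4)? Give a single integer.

Exponent matrix [T,L,M] × [X1,X2,X3,X4]:
  T: [-1 -2 -1  1]
  L: [-1 -1  0  0]
  M: [ 0 -1 -1  1]
RREF → pivots at {X1,X2} ⇒ r = 2

2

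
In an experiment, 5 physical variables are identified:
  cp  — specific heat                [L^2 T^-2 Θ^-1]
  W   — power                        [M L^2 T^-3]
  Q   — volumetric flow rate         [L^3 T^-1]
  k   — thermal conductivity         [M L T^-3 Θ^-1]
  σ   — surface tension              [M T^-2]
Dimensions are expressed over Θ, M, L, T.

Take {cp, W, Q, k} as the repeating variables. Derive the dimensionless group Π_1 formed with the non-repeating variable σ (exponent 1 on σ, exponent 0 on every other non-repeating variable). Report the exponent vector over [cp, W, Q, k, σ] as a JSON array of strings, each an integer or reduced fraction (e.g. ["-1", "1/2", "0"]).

["1/3", "-2/3", "1/3", "-1/3", "1"]

Write exponents as rows Θ,M,L,T / cols cp,W,Q,k,σ:
  Θ: [-1  0  0 -1  0]
  M: [ 0  1  0  1  1]
  L: [ 2  2  3  1  0]
  T: [-2 -3 -1 -3 -2]
Echelon form has 4 nonzero rows (pivots: cp,W,Q,k)
Pivot set = {cp,W,Q,k}, free = {σ}
RREF:
  r0: [   1    0    0    0 -1/3]
  r1: [   0    1    0    0  2/3]
  r2: [   0    0    1    0 -1/3]
  r3: [   0    0    0    1  1/3]
Fix exponent of σ at 1; solve each RREF row for its pivot's exponent:
  r0: exp(cp) + (-1/3)·1 = 0 ⇒ exp(cp) = 1/3
  r1: exp(W) + (2/3)·1 = 0 ⇒ exp(W) = -2/3
  r2: exp(Q) + (-1/3)·1 = 0 ⇒ exp(Q) = 1/3
  r3: exp(k) + (1/3)·1 = 0 ⇒ exp(k) = -1/3
Π_1 = cp^(1/3) · W^(-2/3) · Q^(1/3) · k^(-1/3) · σ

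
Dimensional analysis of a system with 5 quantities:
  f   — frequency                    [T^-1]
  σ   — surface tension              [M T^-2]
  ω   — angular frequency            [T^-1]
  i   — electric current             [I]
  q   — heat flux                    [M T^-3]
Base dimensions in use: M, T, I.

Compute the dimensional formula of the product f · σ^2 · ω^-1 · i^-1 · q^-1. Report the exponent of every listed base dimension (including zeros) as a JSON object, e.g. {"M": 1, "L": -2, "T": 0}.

Exponent matrix [M,T,I] × [f,σ,ω,i,q]:
  M: [ 0  1  0  0  1]
  T: [-1 -2 -1  0 -3]
  I: [ 0  0  0  1  0]
  [M]: (1)·0+(2)·1+(-1)·0+(-1)·0+(-1)·1 = 1
  [T]: (1)·-1+(2)·-2+(-1)·-1+(-1)·0+(-1)·-3 = -1
  [I]: (1)·0+(2)·0+(-1)·0+(-1)·1+(-1)·0 = -1
⇒ M T^-1 I^-1

{"M": 1, "T": -1, "I": -1}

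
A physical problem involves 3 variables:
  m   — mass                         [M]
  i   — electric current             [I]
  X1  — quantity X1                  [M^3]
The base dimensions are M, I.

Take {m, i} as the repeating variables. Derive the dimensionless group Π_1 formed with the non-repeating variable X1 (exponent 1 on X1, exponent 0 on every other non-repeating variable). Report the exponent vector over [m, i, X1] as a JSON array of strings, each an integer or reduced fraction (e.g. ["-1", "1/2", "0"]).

["-3", "0", "1"]

Write exponents as rows M,I / cols m,i,X1:
  M: [ 1  0  3]
  I: [ 0  1  0]
Echelon form has 2 nonzero rows (pivots: m,i)
Pivot set = {m,i}, free = {X1}
RREF:
  r0: [   1    0    3]
  r1: [   0    1    0]
Fix exponent of X1 at 1; solve each RREF row for its pivot's exponent:
  r0: exp(m) + (3)·1 = 0 ⇒ exp(m) = -3
  r1: exp(i) + (0)·1 = 0 ⇒ exp(i) = 0
Π_1 = m^-3 · X1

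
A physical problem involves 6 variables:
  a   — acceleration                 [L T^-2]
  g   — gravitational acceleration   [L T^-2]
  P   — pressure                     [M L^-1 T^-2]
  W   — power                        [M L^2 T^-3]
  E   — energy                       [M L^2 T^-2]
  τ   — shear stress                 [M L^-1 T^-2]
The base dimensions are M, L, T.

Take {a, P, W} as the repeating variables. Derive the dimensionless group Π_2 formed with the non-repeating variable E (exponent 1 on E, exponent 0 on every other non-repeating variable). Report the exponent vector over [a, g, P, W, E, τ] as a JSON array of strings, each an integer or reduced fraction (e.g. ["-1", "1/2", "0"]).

["3/5", "0", "1/5", "-6/5", "1", "0"]

Dimensional matrix (M×L×T by a×g×P×W×E×τ):
  M: [ 0  0  1  1  1  1]
  L: [ 1  1 -1  2  2 -1]
  T: [-2 -2 -2 -3 -2 -2]
RREF → pivots at {a,P,W} ⇒ r = 3
Repeat: a,P,W; free: g,E,τ
RREF:
  r0: [   1    1    0    0 -3/5    0]
  r1: [   0    0    1    0 -1/5    1]
  r2: [   0    0    0    1  6/5    0]
Fix exponent of E at 1, g at 0, τ at 0; solve each RREF row for its pivot's exponent:
  r0: exp(a) + (-3/5)·1 = 0 ⇒ exp(a) = 3/5
  r1: exp(P) + (-1/5)·1 = 0 ⇒ exp(P) = 1/5
  r2: exp(W) + (6/5)·1 = 0 ⇒ exp(W) = -6/5
Π_2 = a^(3/5) · P^(1/5) · W^(-6/5) · E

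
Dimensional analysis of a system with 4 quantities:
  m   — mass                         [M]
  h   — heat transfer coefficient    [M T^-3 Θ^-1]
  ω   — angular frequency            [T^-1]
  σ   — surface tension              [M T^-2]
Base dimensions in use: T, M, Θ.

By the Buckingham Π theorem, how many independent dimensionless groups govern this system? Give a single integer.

Exponent matrix [T,M,Θ] × [m,h,ω,σ]:
  T: [ 0 -3 -1 -2]
  M: [ 1  1  0  1]
  Θ: [ 0 -1  0  0]
Row reduction gives pivot columns m,h,ω; rank = 3
4 vars − rank 3 = 1 Π group

1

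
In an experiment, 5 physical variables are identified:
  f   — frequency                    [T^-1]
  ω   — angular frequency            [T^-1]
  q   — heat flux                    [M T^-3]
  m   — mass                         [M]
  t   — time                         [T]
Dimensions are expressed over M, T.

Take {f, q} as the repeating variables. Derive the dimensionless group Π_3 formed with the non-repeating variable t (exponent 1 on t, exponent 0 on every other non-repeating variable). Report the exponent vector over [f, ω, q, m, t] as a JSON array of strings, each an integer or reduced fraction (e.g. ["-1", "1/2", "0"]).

["1", "0", "0", "0", "1"]

Dimensional matrix (M×T by f×ω×q×m×t):
  M: [ 0  0  1  1  0]
  T: [-1 -1 -3  0  1]
Echelon form has 2 nonzero rows (pivots: f,q)
Pivot set = {f,q}, free = {ω,m,t}
RREF:
  r0: [   1    1    0   -3   -1]
  r1: [   0    0    1    1    0]
Fix exponent of t at 1, ω at 0, m at 0; solve each RREF row for its pivot's exponent:
  r0: exp(f) + (-1)·1 = 0 ⇒ exp(f) = 1
  r1: exp(q) + (0)·1 = 0 ⇒ exp(q) = 0
Π_3 = f · t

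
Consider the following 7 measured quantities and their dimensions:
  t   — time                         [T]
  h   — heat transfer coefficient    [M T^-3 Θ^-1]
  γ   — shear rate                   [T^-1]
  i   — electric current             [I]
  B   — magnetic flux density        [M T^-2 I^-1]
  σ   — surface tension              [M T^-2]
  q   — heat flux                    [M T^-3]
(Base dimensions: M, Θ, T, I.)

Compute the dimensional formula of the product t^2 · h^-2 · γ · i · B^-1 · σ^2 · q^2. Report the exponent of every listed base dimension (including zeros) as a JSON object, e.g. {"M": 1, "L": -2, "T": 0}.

Exponent matrix [M,Θ,T,I] × [t,h,γ,i,B,σ,q]:
  M: [ 0  1  0  0  1  1  1]
  Θ: [ 0 -1  0  0  0  0  0]
  T: [ 1 -3 -1  0 -2 -2 -3]
  I: [ 0  0  0  1 -1  0  0]
  [M]: (2)·0+(-2)·1+(1)·0+(1)·0+(-1)·1+(2)·1+(2)·1 = 1
  [Θ]: (2)·0+(-2)·-1+(1)·0+(1)·0+(-1)·0+(2)·0+(2)·0 = 2
  [T]: (2)·1+(-2)·-3+(1)·-1+(1)·0+(-1)·-2+(2)·-2+(2)·-3 = -1
  [I]: (2)·0+(-2)·0+(1)·0+(1)·1+(-1)·-1+(2)·0+(2)·0 = 2
⇒ M Θ^2 T^-1 I^2

{"M": 1, "Θ": 2, "T": -1, "I": 2}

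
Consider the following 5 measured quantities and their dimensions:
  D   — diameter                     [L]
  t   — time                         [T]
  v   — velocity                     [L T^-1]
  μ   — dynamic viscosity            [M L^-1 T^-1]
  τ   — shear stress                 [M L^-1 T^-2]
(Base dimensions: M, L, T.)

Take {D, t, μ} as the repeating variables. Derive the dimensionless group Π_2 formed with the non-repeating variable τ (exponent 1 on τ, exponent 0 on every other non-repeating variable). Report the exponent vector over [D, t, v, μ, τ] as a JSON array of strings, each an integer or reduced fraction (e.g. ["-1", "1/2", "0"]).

Exponent matrix [M,L,T] × [D,t,v,μ,τ]:
  M: [ 0  0  0  1  1]
  L: [ 1  0  1 -1 -1]
  T: [ 0  1 -1 -1 -2]
Row reduction gives pivot columns D,t,μ; rank = 3
Pivot set = {D,t,μ}, free = {v,τ}
RREF:
  r0: [   1    0    1    0    0]
  r1: [   0    1   -1    0   -1]
  r2: [   0    0    0    1    1]
Fix exponent of τ at 1, v at 0; solve each RREF row for its pivot's exponent:
  r0: exp(D) + (0)·1 = 0 ⇒ exp(D) = 0
  r1: exp(t) + (-1)·1 = 0 ⇒ exp(t) = 1
  r2: exp(μ) + (1)·1 = 0 ⇒ exp(μ) = -1
Π_2 = t · μ^-1 · τ

["0", "1", "0", "-1", "1"]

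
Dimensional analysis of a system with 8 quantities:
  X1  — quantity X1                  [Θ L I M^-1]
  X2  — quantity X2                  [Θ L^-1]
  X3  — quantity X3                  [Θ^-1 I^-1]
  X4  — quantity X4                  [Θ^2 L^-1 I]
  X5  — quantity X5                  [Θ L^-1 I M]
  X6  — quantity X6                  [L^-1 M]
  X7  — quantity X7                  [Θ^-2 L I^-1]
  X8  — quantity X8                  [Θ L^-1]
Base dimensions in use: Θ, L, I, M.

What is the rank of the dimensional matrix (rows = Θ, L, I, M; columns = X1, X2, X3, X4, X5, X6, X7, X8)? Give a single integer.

Dimensional matrix (Θ×L×I×M by X1×X2×X3×X4×X5×X6×X7×X8):
  Θ: [ 1  1 -1  2  1  0 -2  1]
  L: [ 1 -1  0 -1 -1 -1  1 -1]
  I: [ 1  0 -1  1  1  0 -1  0]
  M: [-1  0  0  0  1  1  0  0]
RREF → pivots at {X1,X2,X3} ⇒ r = 3

3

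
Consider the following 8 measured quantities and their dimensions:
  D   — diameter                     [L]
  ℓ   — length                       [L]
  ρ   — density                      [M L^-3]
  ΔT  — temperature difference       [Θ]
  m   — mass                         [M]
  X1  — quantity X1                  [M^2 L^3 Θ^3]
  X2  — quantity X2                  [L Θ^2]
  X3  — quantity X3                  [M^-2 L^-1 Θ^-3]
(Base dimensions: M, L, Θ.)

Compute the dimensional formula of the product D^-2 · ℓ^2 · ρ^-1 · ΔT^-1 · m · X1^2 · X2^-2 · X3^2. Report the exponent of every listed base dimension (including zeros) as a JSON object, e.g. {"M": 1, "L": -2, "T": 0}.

{"M": 0, "L": 5, "Θ": -5}

Write exponents as rows M,L,Θ / cols D,ℓ,ρ,ΔT,m,X1,X2,X3:
  M: [ 0  0  1  0  1  2  0 -2]
  L: [ 1  1 -3  0  0  3  1 -1]
  Θ: [ 0  0  0  1  0  3  2 -3]
  [M]: (-2)·0+(2)·0+(-1)·1+(-1)·0+(1)·1+(2)·2+(-2)·0+(2)·-2 = 0
  [L]: (-2)·1+(2)·1+(-1)·-3+(-1)·0+(1)·0+(2)·3+(-2)·1+(2)·-1 = 5
  [Θ]: (-2)·0+(2)·0+(-1)·0+(-1)·1+(1)·0+(2)·3+(-2)·2+(2)·-3 = -5
⇒ L^5 Θ^-5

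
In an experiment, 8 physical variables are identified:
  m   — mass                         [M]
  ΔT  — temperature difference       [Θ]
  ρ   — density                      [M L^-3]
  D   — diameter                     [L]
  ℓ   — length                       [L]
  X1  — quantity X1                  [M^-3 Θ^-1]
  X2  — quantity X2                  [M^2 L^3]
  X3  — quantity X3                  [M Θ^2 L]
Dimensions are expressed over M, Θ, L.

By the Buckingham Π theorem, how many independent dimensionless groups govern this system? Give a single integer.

5

Exponent matrix [M,Θ,L] × [m,ΔT,ρ,D,ℓ,X1,X2,X3]:
  M: [ 1  0  1  0  0 -3  2  1]
  Θ: [ 0  1  0  0  0 -1  0  2]
  L: [ 0  0 -3  1  1  0  3  1]
Echelon form has 3 nonzero rows (pivots: m,ΔT,ρ)
8 vars − rank 3 = 5 Π groups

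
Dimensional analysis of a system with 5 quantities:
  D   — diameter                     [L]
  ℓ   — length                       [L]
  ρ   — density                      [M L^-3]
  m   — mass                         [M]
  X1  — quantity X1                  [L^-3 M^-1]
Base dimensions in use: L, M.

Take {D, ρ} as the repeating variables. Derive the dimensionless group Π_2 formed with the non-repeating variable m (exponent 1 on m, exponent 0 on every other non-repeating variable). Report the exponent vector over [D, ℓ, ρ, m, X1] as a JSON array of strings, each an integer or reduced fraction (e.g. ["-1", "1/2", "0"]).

Exponent matrix [L,M] × [D,ℓ,ρ,m,X1]:
  L: [ 1  1 -3  0 -3]
  M: [ 0  0  1  1 -1]
Row reduction gives pivot columns D,ρ; rank = 2
Repeat: D,ρ; free: ℓ,m,X1
RREF:
  r0: [   1    1    0    3   -6]
  r1: [   0    0    1    1   -1]
Fix exponent of m at 1, ℓ at 0, X1 at 0; solve each RREF row for its pivot's exponent:
  r0: exp(D) + (3)·1 = 0 ⇒ exp(D) = -3
  r1: exp(ρ) + (1)·1 = 0 ⇒ exp(ρ) = -1
Π_2 = D^-3 · ρ^-1 · m

["-3", "0", "-1", "1", "0"]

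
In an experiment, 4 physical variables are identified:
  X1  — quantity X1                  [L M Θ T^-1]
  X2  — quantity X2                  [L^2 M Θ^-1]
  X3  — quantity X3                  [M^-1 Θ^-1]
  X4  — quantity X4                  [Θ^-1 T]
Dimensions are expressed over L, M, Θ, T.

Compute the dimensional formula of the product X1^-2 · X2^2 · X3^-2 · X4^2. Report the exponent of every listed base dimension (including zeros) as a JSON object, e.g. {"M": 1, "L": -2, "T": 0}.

{"L": 2, "M": 2, "Θ": -4, "T": 4}

Write exponents as rows L,M,Θ,T / cols X1,X2,X3,X4:
  L: [ 1  2  0  0]
  M: [ 1  1 -1  0]
  Θ: [ 1 -1 -1 -1]
  T: [-1  0  0  1]
  [L]: (-2)·1+(2)·2+(-2)·0+(2)·0 = 2
  [M]: (-2)·1+(2)·1+(-2)·-1+(2)·0 = 2
  [Θ]: (-2)·1+(2)·-1+(-2)·-1+(2)·-1 = -4
  [T]: (-2)·-1+(2)·0+(-2)·0+(2)·1 = 4
⇒ L^2 M^2 Θ^-4 T^4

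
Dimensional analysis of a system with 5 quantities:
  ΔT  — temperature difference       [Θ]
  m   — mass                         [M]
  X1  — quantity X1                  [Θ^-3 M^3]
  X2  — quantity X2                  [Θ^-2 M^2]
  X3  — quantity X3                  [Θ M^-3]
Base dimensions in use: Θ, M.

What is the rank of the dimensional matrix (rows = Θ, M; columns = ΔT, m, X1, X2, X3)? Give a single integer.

2

Dimensional matrix (Θ×M by ΔT×m×X1×X2×X3):
  Θ: [ 1  0 -3 -2  1]
  M: [ 0  1  3  2 -3]
Echelon form has 2 nonzero rows (pivots: ΔT,m)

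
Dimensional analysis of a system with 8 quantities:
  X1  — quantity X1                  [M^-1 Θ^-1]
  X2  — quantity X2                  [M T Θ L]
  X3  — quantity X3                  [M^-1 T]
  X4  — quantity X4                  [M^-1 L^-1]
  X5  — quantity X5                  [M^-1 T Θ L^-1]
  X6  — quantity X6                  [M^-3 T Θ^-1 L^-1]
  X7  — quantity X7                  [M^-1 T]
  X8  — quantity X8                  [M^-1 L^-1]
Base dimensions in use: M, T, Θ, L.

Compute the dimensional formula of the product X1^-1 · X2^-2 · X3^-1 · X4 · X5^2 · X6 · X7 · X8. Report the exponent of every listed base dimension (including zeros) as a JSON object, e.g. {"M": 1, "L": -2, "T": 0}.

{"M": -8, "T": 1, "Θ": 0, "L": -7}

Dimensional matrix (M×T×Θ×L by X1×X2×X3×X4×X5×X6×X7×X8):
  M: [-1  1 -1 -1 -1 -3 -1 -1]
  T: [ 0  1  1  0  1  1  1  0]
  Θ: [-1  1  0  0  1 -1  0  0]
  L: [ 0  1  0 -1 -1 -1  0 -1]
  [M]: (-1)·-1+(-2)·1+(-1)·-1+(1)·-1+(2)·-1+(1)·-3+(1)·-1+(1)·-1 = -8
  [T]: (-1)·0+(-2)·1+(-1)·1+(1)·0+(2)·1+(1)·1+(1)·1+(1)·0 = 1
  [Θ]: (-1)·-1+(-2)·1+(-1)·0+(1)·0+(2)·1+(1)·-1+(1)·0+(1)·0 = 0
  [L]: (-1)·0+(-2)·1+(-1)·0+(1)·-1+(2)·-1+(1)·-1+(1)·0+(1)·-1 = -7
⇒ M^-8 T L^-7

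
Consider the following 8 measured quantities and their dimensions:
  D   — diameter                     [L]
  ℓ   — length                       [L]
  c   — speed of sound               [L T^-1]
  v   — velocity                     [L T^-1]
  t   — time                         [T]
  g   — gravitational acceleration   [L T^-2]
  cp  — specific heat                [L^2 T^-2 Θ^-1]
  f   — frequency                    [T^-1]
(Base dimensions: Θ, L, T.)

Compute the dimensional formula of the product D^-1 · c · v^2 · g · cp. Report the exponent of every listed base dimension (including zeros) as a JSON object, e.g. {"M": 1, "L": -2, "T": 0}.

{"Θ": -1, "L": 5, "T": -7}

Exponent matrix [Θ,L,T] × [D,ℓ,c,v,t,g,cp,f]:
  Θ: [ 0  0  0  0  0  0 -1  0]
  L: [ 1  1  1  1  0  1  2  0]
  T: [ 0  0 -1 -1  1 -2 -2 -1]
  [Θ]: (-1)·0+(1)·0+(2)·0+(1)·0+(1)·-1 = -1
  [L]: (-1)·1+(1)·1+(2)·1+(1)·1+(1)·2 = 5
  [T]: (-1)·0+(1)·-1+(2)·-1+(1)·-2+(1)·-2 = -7
⇒ Θ^-1 L^5 T^-7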